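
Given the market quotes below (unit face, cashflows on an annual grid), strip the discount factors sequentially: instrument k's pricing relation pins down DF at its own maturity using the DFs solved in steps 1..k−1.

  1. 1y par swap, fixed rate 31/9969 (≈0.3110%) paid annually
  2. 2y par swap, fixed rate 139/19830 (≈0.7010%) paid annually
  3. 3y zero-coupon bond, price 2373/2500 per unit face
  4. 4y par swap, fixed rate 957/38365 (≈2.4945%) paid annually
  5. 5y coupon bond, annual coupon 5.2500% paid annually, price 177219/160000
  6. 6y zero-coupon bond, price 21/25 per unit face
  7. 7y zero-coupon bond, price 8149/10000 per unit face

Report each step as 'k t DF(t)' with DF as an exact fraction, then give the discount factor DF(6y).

1 1 9969/10000
2 2 9861/10000
3 3 2373/2500
4 4 9043/10000
5 5 861/1000
6 6 21/25
7 7 8149/10000
DF(6y) = 21/25 ≈ 0.840000

step 1 [1y] swap r/1=31/9969: DF=(1 − 31/9969·(0))/(1+31/9969) = 9969/10000 ≈ 0.996900
step 2 [2y] swap r/1=139/19830: DF=(1 − 139/19830·(0.996900))/(1+139/19830) = 9861/10000 ≈ 0.986100
step 3 [3y] zero: DF = P = 2373/2500 ≈ 0.949200
step 4 [4y] swap r/1=957/38365: DF=(1 − 957/38365·(0.996900+0.986100+0.949200))/(1+957/38365) = 9043/10000 ≈ 0.904300
step 5 [5y] bond c/1=21/400: DF=(177219/160000 − 21/400·(0.996900+0.986100+0.949200+0.904300))/(1+21/400) = 861/1000 ≈ 0.861000
step 6 [6y] zero: DF = P = 21/25 ≈ 0.840000
step 7 [7y] zero: DF = P = 8149/10000 ≈ 0.814900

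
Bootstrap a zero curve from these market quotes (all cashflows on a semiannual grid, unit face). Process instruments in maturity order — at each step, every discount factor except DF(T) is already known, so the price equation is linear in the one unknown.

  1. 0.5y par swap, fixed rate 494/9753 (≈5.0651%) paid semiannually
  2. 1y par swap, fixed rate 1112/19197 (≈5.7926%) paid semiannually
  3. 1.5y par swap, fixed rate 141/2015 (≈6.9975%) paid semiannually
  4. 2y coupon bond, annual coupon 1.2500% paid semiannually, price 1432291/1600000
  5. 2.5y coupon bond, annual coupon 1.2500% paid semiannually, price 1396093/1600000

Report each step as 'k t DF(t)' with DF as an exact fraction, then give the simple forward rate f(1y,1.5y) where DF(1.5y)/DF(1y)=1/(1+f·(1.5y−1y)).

1 1/2 9753/10000
2 1 2361/2500
3 3/2 9013/10000
4 2 8721/10000
5 5/2 4221/5000
f(1y,1.5y) = ((2361/2500)/(9013/10000) − 1)/(1/2) = 862/9013 ≈ 9.5640%

step 1 [0.5y] swap r/2=247/9753: DF=(1 − 247/9753·(0))/(1+247/9753) = 9753/10000 ≈ 0.975300
step 2 [1y] swap r/2=556/19197: DF=(1 − 556/19197·(0.975300))/(1+556/19197) = 2361/2500 ≈ 0.944400
step 3 [1.5y] swap r/2=141/4030: DF=(1 − 141/4030·(0.975300+0.944400))/(1+141/4030) = 9013/10000 ≈ 0.901300
step 4 [2y] bond c/2=1/160: DF=(1432291/1600000 − 1/160·(0.975300+0.944400+0.901300))/(1+1/160) = 8721/10000 ≈ 0.872100
step 5 [2.5y] bond c/2=1/160: DF=(1396093/1600000 − 1/160·(0.975300+0.944400+0.901300+0.872100))/(1+1/160) = 4221/5000 ≈ 0.844200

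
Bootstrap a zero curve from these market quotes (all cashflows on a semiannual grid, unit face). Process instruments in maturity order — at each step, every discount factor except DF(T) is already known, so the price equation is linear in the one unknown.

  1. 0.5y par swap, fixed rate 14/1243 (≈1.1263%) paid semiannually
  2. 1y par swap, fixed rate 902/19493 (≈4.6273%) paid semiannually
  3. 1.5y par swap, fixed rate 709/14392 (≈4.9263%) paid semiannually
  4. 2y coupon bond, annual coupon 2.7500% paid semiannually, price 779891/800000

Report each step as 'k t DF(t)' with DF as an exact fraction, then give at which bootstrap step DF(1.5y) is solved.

1 1/2 1243/1250
2 1 9549/10000
3 3/2 9291/10000
4 2 4613/5000
DF(1.5y) is solved at step 3

step 1 [0.5y] swap r/2=7/1243: DF=(1 − 7/1243·(0))/(1+7/1243) = 1243/1250 ≈ 0.994400
step 2 [1y] swap r/2=451/19493: DF=(1 − 451/19493·(0.994400))/(1+451/19493) = 9549/10000 ≈ 0.954900
step 3 [1.5y] swap r/2=709/28784: DF=(1 − 709/28784·(0.994400+0.954900))/(1+709/28784) = 9291/10000 ≈ 0.929100
step 4 [2y] bond c/2=11/800: DF=(779891/800000 − 11/800·(0.994400+0.954900+0.929100))/(1+11/800) = 4613/5000 ≈ 0.922600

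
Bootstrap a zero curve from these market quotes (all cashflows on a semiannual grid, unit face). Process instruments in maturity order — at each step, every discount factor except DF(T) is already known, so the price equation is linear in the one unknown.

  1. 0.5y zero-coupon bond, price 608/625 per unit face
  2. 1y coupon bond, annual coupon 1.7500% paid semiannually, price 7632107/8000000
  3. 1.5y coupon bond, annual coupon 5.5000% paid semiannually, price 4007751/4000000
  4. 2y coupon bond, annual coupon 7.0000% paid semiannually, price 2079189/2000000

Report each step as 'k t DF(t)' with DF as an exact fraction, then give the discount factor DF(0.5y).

1 1/2 608/625
2 1 9373/10000
3 3/2 231/250
4 2 4543/5000
DF(0.5y) = 608/625 ≈ 0.972800

step 1 [0.5y] zero: DF = P = 608/625 ≈ 0.972800
step 2 [1y] bond c/2=7/800: DF=(7632107/8000000 − 7/800·(0.972800))/(1+7/800) = 9373/10000 ≈ 0.937300
step 3 [1.5y] bond c/2=11/400: DF=(4007751/4000000 − 11/400·(0.972800+0.937300))/(1+11/400) = 231/250 ≈ 0.924000
step 4 [2y] bond c/2=7/200: DF=(2079189/2000000 − 7/200·(0.972800+0.937300+0.924000))/(1+7/200) = 4543/5000 ≈ 0.908600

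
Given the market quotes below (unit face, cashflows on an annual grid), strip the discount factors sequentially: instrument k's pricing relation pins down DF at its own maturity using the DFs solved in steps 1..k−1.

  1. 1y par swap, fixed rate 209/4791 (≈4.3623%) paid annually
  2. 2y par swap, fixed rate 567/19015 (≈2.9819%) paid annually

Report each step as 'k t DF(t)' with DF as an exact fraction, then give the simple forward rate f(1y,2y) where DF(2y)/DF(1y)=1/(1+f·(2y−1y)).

step 1 [1y] swap r/1=209/4791: DF=(1 − 209/4791·(0))/(1+209/4791) = 4791/5000 ≈ 0.958200
step 2 [2y] swap r/1=567/19015: DF=(1 − 567/19015·(0.958200))/(1+567/19015) = 9433/10000 ≈ 0.943300

1 1 4791/5000
2 2 9433/10000
f(1y,2y) = ((4791/5000)/(9433/10000) − 1)/(1) = 149/9433 ≈ 1.5796%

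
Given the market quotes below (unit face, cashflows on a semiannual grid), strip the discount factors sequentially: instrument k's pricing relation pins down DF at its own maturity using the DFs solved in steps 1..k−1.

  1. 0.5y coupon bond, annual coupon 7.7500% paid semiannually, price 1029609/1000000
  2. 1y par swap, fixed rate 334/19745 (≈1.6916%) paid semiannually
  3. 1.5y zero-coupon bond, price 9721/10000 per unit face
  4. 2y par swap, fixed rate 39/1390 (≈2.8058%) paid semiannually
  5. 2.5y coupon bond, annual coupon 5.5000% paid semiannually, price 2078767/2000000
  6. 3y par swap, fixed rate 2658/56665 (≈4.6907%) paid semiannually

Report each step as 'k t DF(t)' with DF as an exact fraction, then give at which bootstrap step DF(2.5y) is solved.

1 1/2 1239/1250
2 1 9833/10000
3 3/2 9721/10000
4 2 4727/5000
5 5/2 4537/5000
6 3 8671/10000
DF(2.5y) is solved at step 5

step 1 [0.5y] bond c/2=31/800: DF=(1029609/1000000 − 31/800·(0))/(1+31/800) = 1239/1250 ≈ 0.991200
step 2 [1y] swap r/2=167/19745: DF=(1 − 167/19745·(0.991200))/(1+167/19745) = 9833/10000 ≈ 0.983300
step 3 [1.5y] zero: DF = P = 9721/10000 ≈ 0.972100
step 4 [2y] swap r/2=39/2780: DF=(1 − 39/2780·(0.991200+0.983300+0.972100))/(1+39/2780) = 4727/5000 ≈ 0.945400
step 5 [2.5y] bond c/2=11/400: DF=(2078767/2000000 − 11/400·(0.991200+0.983300+0.972100+0.945400))/(1+11/400) = 4537/5000 ≈ 0.907400
step 6 [3y] swap r/2=1329/56665: DF=(1 − 1329/56665·(0.991200+0.983300+0.972100+0.945400+0.907400))/(1+1329/56665) = 8671/10000 ≈ 0.867100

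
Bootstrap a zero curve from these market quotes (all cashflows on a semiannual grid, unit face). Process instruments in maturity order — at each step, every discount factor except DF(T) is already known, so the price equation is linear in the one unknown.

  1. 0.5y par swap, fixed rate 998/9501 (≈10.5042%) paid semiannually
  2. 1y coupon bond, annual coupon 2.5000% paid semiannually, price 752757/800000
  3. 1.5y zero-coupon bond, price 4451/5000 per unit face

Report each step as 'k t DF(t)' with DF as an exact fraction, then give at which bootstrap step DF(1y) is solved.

1 1/2 9501/10000
2 1 1147/1250
3 3/2 4451/5000
DF(1y) is solved at step 2

step 1 [0.5y] swap r/2=499/9501: DF=(1 − 499/9501·(0))/(1+499/9501) = 9501/10000 ≈ 0.950100
step 2 [1y] bond c/2=1/80: DF=(752757/800000 − 1/80·(0.950100))/(1+1/80) = 1147/1250 ≈ 0.917600
step 3 [1.5y] zero: DF = P = 4451/5000 ≈ 0.890200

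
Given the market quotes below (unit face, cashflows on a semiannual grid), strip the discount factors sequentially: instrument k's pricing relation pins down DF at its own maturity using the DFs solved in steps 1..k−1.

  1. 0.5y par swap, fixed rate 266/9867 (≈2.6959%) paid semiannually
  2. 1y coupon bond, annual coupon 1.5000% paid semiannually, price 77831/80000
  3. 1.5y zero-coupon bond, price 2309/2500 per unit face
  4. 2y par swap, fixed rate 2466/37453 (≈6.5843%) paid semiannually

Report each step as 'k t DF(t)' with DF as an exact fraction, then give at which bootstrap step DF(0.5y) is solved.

step 1 [0.5y] swap r/2=133/9867: DF=(1 − 133/9867·(0))/(1+133/9867) = 9867/10000 ≈ 0.986700
step 2 [1y] bond c/2=3/400: DF=(77831/80000 − 3/400·(0.986700))/(1+3/400) = 9583/10000 ≈ 0.958300
step 3 [1.5y] zero: DF = P = 2309/2500 ≈ 0.923600
step 4 [2y] swap r/2=1233/37453: DF=(1 − 1233/37453·(0.986700+0.958300+0.923600))/(1+1233/37453) = 8767/10000 ≈ 0.876700

1 1/2 9867/10000
2 1 9583/10000
3 3/2 2309/2500
4 2 8767/10000
DF(0.5y) is solved at step 1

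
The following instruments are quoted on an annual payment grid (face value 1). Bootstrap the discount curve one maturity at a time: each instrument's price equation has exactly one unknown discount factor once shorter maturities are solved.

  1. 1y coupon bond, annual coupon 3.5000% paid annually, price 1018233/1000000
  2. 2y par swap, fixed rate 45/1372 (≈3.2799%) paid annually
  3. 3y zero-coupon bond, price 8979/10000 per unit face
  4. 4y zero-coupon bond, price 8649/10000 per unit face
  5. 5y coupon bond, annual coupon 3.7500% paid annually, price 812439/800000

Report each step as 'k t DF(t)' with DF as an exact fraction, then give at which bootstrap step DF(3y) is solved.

1 1 4919/5000
2 2 937/1000
3 3 8979/10000
4 4 8649/10000
5 5 8457/10000
DF(3y) is solved at step 3

step 1 [1y] bond c/1=7/200: DF=(1018233/1000000 − 7/200·(0))/(1+7/200) = 4919/5000 ≈ 0.983800
step 2 [2y] swap r/1=45/1372: DF=(1 − 45/1372·(0.983800))/(1+45/1372) = 937/1000 ≈ 0.937000
step 3 [3y] zero: DF = P = 8979/10000 ≈ 0.897900
step 4 [4y] zero: DF = P = 8649/10000 ≈ 0.864900
step 5 [5y] bond c/1=3/80: DF=(812439/800000 − 3/80·(0.983800+0.937000+0.897900+0.864900))/(1+3/80) = 8457/10000 ≈ 0.845700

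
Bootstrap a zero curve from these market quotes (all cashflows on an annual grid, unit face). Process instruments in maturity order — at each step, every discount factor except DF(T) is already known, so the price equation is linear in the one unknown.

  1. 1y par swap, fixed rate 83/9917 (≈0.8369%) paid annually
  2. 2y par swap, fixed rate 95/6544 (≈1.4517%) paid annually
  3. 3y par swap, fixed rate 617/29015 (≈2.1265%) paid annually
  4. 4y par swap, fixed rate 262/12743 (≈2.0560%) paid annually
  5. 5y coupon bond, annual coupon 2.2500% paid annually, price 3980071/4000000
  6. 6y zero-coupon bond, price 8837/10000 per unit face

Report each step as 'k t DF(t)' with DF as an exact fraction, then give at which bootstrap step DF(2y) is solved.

step 1 [1y] swap r/1=83/9917: DF=(1 − 83/9917·(0))/(1+83/9917) = 9917/10000 ≈ 0.991700
step 2 [2y] swap r/1=95/6544: DF=(1 − 95/6544·(0.991700))/(1+95/6544) = 1943/2000 ≈ 0.971500
step 3 [3y] swap r/1=617/29015: DF=(1 − 617/29015·(0.991700+0.971500))/(1+617/29015) = 9383/10000 ≈ 0.938300
step 4 [4y] swap r/1=262/12743: DF=(1 − 262/12743·(0.991700+0.971500+0.938300))/(1+262/12743) = 4607/5000 ≈ 0.921400
step 5 [5y] bond c/1=9/400: DF=(3980071/4000000 − 9/400·(0.991700+0.971500+0.938300+0.921400))/(1+9/400) = 889/1000 ≈ 0.889000
step 6 [6y] zero: DF = P = 8837/10000 ≈ 0.883700

1 1 9917/10000
2 2 1943/2000
3 3 9383/10000
4 4 4607/5000
5 5 889/1000
6 6 8837/10000
DF(2y) is solved at step 2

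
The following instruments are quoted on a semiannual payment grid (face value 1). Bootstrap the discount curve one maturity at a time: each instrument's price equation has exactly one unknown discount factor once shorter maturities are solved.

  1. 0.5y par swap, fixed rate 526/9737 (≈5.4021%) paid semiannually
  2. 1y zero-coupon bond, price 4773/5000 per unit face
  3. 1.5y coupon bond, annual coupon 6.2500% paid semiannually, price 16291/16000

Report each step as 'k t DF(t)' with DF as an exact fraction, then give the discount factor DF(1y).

1 1/2 9737/10000
2 1 4773/5000
3 3/2 9289/10000
DF(1y) = 4773/5000 ≈ 0.954600

step 1 [0.5y] swap r/2=263/9737: DF=(1 − 263/9737·(0))/(1+263/9737) = 9737/10000 ≈ 0.973700
step 2 [1y] zero: DF = P = 4773/5000 ≈ 0.954600
step 3 [1.5y] bond c/2=1/32: DF=(16291/16000 − 1/32·(0.973700+0.954600))/(1+1/32) = 9289/10000 ≈ 0.928900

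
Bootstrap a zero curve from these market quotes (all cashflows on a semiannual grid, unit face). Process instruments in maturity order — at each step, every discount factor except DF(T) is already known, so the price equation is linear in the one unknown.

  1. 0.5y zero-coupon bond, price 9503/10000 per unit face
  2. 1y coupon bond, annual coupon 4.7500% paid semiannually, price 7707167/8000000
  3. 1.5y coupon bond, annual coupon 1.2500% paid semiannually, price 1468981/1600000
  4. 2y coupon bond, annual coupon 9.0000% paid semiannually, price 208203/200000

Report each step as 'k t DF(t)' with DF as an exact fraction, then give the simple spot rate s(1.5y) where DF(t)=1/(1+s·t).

1 1/2 9503/10000
2 1 919/1000
3 3/2 563/625
4 2 8769/10000
s(1.5y) = (1/(563/625) − 1)/(3/2) = 124/1689 ≈ 7.3416%

step 1 [0.5y] zero: DF = P = 9503/10000 ≈ 0.950300
step 2 [1y] bond c/2=19/800: DF=(7707167/8000000 − 19/800·(0.950300))/(1+19/800) = 919/1000 ≈ 0.919000
step 3 [1.5y] bond c/2=1/160: DF=(1468981/1600000 − 1/160·(0.950300+0.919000))/(1+1/160) = 563/625 ≈ 0.900800
step 4 [2y] bond c/2=9/200: DF=(208203/200000 − 9/200·(0.950300+0.919000+0.900800))/(1+9/200) = 8769/10000 ≈ 0.876900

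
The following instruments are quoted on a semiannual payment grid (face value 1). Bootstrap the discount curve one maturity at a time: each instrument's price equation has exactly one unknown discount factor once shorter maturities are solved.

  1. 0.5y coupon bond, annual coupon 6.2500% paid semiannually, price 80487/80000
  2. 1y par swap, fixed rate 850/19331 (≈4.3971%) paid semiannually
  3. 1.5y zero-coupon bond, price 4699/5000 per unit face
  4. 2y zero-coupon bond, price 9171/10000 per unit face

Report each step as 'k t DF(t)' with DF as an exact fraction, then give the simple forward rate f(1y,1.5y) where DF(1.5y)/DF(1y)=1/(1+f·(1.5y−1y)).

1 1/2 2439/2500
2 1 383/400
3 3/2 4699/5000
4 2 9171/10000
f(1y,1.5y) = ((383/400)/(4699/5000) − 1)/(1/2) = 177/4699 ≈ 3.7668%

step 1 [0.5y] bond c/2=1/32: DF=(80487/80000 − 1/32·(0))/(1+1/32) = 2439/2500 ≈ 0.975600
step 2 [1y] swap r/2=425/19331: DF=(1 − 425/19331·(0.975600))/(1+425/19331) = 383/400 ≈ 0.957500
step 3 [1.5y] zero: DF = P = 4699/5000 ≈ 0.939800
step 4 [2y] zero: DF = P = 9171/10000 ≈ 0.917100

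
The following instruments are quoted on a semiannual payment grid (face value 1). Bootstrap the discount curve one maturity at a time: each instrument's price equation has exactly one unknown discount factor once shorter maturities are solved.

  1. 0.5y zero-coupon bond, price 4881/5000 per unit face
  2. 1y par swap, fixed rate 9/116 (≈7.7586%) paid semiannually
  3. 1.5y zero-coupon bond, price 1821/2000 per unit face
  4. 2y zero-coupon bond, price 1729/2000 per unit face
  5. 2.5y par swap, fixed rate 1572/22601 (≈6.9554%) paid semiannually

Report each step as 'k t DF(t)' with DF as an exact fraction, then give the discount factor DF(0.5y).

step 1 [0.5y] zero: DF = P = 4881/5000 ≈ 0.976200
step 2 [1y] swap r/2=9/232: DF=(1 − 9/232·(0.976200))/(1+9/232) = 4631/5000 ≈ 0.926200
step 3 [1.5y] zero: DF = P = 1821/2000 ≈ 0.910500
step 4 [2y] zero: DF = P = 1729/2000 ≈ 0.864500
step 5 [2.5y] swap r/2=786/22601: DF=(1 − 786/22601·(0.976200+0.926200+0.910500+0.864500))/(1+786/22601) = 2107/2500 ≈ 0.842800

1 1/2 4881/5000
2 1 4631/5000
3 3/2 1821/2000
4 2 1729/2000
5 5/2 2107/2500
DF(0.5y) = 4881/5000 ≈ 0.976200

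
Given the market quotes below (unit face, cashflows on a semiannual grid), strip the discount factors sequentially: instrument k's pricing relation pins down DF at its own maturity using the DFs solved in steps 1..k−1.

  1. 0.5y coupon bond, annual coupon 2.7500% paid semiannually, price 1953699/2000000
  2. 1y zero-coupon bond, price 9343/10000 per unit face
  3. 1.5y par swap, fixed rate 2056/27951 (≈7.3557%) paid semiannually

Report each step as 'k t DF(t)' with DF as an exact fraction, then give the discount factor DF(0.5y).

step 1 [0.5y] bond c/2=11/800: DF=(1953699/2000000 − 11/800·(0))/(1+11/800) = 2409/2500 ≈ 0.963600
step 2 [1y] zero: DF = P = 9343/10000 ≈ 0.934300
step 3 [1.5y] swap r/2=1028/27951: DF=(1 − 1028/27951·(0.963600+0.934300))/(1+1028/27951) = 2243/2500 ≈ 0.897200

1 1/2 2409/2500
2 1 9343/10000
3 3/2 2243/2500
DF(0.5y) = 2409/2500 ≈ 0.963600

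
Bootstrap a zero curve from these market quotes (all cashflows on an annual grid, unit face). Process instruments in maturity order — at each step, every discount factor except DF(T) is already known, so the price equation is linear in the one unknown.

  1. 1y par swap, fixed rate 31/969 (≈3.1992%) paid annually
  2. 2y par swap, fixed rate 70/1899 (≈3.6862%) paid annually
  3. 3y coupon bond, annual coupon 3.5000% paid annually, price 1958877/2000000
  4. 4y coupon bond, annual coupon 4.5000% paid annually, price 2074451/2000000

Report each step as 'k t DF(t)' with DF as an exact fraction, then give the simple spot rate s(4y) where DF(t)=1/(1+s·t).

1 1 969/1000
2 2 93/100
3 3 8821/10000
4 4 1091/1250
s(4y) = (1/(1091/1250) − 1)/(4) = 159/4364 ≈ 3.6434%

step 1 [1y] swap r/1=31/969: DF=(1 − 31/969·(0))/(1+31/969) = 969/1000 ≈ 0.969000
step 2 [2y] swap r/1=70/1899: DF=(1 − 70/1899·(0.969000))/(1+70/1899) = 93/100 ≈ 0.930000
step 3 [3y] bond c/1=7/200: DF=(1958877/2000000 − 7/200·(0.969000+0.930000))/(1+7/200) = 8821/10000 ≈ 0.882100
step 4 [4y] bond c/1=9/200: DF=(2074451/2000000 − 9/200·(0.969000+0.930000+0.882100))/(1+9/200) = 1091/1250 ≈ 0.872800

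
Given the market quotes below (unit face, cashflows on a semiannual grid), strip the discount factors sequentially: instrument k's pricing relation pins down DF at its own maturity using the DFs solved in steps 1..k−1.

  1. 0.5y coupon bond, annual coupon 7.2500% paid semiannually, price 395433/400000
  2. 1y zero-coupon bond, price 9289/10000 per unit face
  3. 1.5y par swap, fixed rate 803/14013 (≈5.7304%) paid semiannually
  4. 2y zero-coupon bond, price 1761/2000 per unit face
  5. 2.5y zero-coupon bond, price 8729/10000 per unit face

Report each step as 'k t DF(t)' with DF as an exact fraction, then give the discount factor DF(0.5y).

1 1/2 477/500
2 1 9289/10000
3 3/2 9197/10000
4 2 1761/2000
5 5/2 8729/10000
DF(0.5y) = 477/500 ≈ 0.954000

step 1 [0.5y] bond c/2=29/800: DF=(395433/400000 − 29/800·(0))/(1+29/800) = 477/500 ≈ 0.954000
step 2 [1y] zero: DF = P = 9289/10000 ≈ 0.928900
step 3 [1.5y] swap r/2=803/28026: DF=(1 − 803/28026·(0.954000+0.928900))/(1+803/28026) = 9197/10000 ≈ 0.919700
step 4 [2y] zero: DF = P = 1761/2000 ≈ 0.880500
step 5 [2.5y] zero: DF = P = 8729/10000 ≈ 0.872900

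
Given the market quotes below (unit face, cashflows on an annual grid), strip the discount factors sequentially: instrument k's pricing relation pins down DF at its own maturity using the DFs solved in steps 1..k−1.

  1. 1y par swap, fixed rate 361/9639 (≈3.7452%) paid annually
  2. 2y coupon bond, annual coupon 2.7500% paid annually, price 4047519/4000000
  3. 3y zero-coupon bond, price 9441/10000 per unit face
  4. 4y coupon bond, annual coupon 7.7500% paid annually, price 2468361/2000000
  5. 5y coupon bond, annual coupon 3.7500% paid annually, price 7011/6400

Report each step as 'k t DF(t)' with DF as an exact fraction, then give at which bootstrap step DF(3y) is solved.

step 1 [1y] swap r/1=361/9639: DF=(1 − 361/9639·(0))/(1+361/9639) = 9639/10000 ≈ 0.963900
step 2 [2y] bond c/1=11/400: DF=(4047519/4000000 − 11/400·(0.963900))/(1+11/400) = 959/1000 ≈ 0.959000
step 3 [3y] zero: DF = P = 9441/10000 ≈ 0.944100
step 4 [4y] bond c/1=31/400: DF=(2468361/2000000 − 31/400·(0.963900+0.959000+0.944100))/(1+31/400) = 587/625 ≈ 0.939200
step 5 [5y] bond c/1=3/80: DF=(7011/6400 − 3/80·(0.963900+0.959000+0.944100+0.939200))/(1+3/80) = 9183/10000 ≈ 0.918300

1 1 9639/10000
2 2 959/1000
3 3 9441/10000
4 4 587/625
5 5 9183/10000
DF(3y) is solved at step 3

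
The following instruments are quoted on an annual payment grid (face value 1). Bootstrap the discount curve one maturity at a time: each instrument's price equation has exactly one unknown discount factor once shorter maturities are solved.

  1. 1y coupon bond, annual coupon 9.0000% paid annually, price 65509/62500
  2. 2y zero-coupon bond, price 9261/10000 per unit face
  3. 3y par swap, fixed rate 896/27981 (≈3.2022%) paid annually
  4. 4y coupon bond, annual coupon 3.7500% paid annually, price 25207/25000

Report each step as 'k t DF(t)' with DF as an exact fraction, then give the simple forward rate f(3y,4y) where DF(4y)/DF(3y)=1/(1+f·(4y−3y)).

step 1 [1y] bond c/1=9/100: DF=(65509/62500 − 9/100·(0))/(1+9/100) = 601/625 ≈ 0.961600
step 2 [2y] zero: DF = P = 9261/10000 ≈ 0.926100
step 3 [3y] swap r/1=896/27981: DF=(1 − 896/27981·(0.961600+0.926100))/(1+896/27981) = 569/625 ≈ 0.910400
step 4 [4y] bond c/1=3/80: DF=(25207/25000 − 3/80·(0.961600+0.926100+0.910400))/(1+3/80) = 8707/10000 ≈ 0.870700

1 1 601/625
2 2 9261/10000
3 3 569/625
4 4 8707/10000
f(3y,4y) = ((569/625)/(8707/10000) − 1)/(1) = 397/8707 ≈ 4.5595%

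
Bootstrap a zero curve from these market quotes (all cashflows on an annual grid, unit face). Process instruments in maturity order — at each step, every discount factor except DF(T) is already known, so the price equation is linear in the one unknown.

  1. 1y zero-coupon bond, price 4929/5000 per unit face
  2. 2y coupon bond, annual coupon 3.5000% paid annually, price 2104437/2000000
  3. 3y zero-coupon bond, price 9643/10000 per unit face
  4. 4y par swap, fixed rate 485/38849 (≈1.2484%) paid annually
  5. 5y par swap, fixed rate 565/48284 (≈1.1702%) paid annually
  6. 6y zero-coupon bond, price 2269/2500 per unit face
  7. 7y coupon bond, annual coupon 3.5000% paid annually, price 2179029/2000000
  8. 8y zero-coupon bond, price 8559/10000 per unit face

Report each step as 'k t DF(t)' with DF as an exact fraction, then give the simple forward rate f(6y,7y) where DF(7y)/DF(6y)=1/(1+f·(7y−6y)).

1 1 4929/5000
2 2 9833/10000
3 3 9643/10000
4 4 1903/2000
5 5 1887/2000
6 6 2269/2500
7 7 8587/10000
8 8 8559/10000
f(6y,7y) = ((2269/2500)/(8587/10000) − 1)/(1) = 489/8587 ≈ 5.6947%

step 1 [1y] zero: DF = P = 4929/5000 ≈ 0.985800
step 2 [2y] bond c/1=7/200: DF=(2104437/2000000 − 7/200·(0.985800))/(1+7/200) = 9833/10000 ≈ 0.983300
step 3 [3y] zero: DF = P = 9643/10000 ≈ 0.964300
step 4 [4y] swap r/1=485/38849: DF=(1 − 485/38849·(0.985800+0.983300+0.964300))/(1+485/38849) = 1903/2000 ≈ 0.951500
step 5 [5y] swap r/1=565/48284: DF=(1 − 565/48284·(0.985800+0.983300+0.964300+0.951500))/(1+565/48284) = 1887/2000 ≈ 0.943500
step 6 [6y] zero: DF = P = 2269/2500 ≈ 0.907600
step 7 [7y] bond c/1=7/200: DF=(2179029/2000000 − 7/200·(0.985800+0.983300+0.964300+0.951500+0.943500+0.907600))/(1+7/200) = 8587/10000 ≈ 0.858700
step 8 [8y] zero: DF = P = 8559/10000 ≈ 0.855900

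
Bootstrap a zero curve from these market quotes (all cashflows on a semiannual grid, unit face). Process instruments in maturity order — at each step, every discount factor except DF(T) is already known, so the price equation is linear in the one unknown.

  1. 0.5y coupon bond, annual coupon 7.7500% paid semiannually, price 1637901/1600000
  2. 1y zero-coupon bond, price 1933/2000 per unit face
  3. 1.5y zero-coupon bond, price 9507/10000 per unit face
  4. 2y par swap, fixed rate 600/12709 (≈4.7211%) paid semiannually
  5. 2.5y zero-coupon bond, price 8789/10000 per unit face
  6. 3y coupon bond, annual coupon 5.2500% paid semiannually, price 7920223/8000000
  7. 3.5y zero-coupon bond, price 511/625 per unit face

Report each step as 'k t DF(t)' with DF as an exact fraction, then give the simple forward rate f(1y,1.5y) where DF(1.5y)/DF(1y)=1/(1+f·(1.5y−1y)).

step 1 [0.5y] bond c/2=31/800: DF=(1637901/1600000 − 31/800·(0))/(1+31/800) = 1971/2000 ≈ 0.985500
step 2 [1y] zero: DF = P = 1933/2000 ≈ 0.966500
step 3 [1.5y] zero: DF = P = 9507/10000 ≈ 0.950700
step 4 [2y] swap r/2=300/12709: DF=(1 − 300/12709·(0.985500+0.966500+0.950700))/(1+300/12709) = 91/100 ≈ 0.910000
step 5 [2.5y] zero: DF = P = 8789/10000 ≈ 0.878900
step 6 [3y] bond c/2=21/800: DF=(7920223/8000000 − 21/800·(0.985500+0.966500+0.950700+0.910000+0.878900))/(1+21/800) = 8447/10000 ≈ 0.844700
step 7 [3.5y] zero: DF = P = 511/625 ≈ 0.817600

1 1/2 1971/2000
2 1 1933/2000
3 3/2 9507/10000
4 2 91/100
5 5/2 8789/10000
6 3 8447/10000
7 7/2 511/625
f(1y,1.5y) = ((1933/2000)/(9507/10000) − 1)/(1/2) = 316/9507 ≈ 3.3239%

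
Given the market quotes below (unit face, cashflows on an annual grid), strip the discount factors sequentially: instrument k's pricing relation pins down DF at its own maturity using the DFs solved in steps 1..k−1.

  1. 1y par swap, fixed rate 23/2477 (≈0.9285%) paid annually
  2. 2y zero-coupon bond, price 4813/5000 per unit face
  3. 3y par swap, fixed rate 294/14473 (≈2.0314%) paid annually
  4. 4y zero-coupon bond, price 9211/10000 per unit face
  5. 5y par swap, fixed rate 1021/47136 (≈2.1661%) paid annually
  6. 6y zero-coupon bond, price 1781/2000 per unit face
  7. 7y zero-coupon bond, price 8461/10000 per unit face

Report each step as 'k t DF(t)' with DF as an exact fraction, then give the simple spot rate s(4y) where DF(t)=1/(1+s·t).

step 1 [1y] swap r/1=23/2477: DF=(1 − 23/2477·(0))/(1+23/2477) = 2477/2500 ≈ 0.990800
step 2 [2y] zero: DF = P = 4813/5000 ≈ 0.962600
step 3 [3y] swap r/1=294/14473: DF=(1 − 294/14473·(0.990800+0.962600))/(1+294/14473) = 2353/2500 ≈ 0.941200
step 4 [4y] zero: DF = P = 9211/10000 ≈ 0.921100
step 5 [5y] swap r/1=1021/47136: DF=(1 − 1021/47136·(0.990800+0.962600+0.941200+0.921100))/(1+1021/47136) = 8979/10000 ≈ 0.897900
step 6 [6y] zero: DF = P = 1781/2000 ≈ 0.890500
step 7 [7y] zero: DF = P = 8461/10000 ≈ 0.846100

1 1 2477/2500
2 2 4813/5000
3 3 2353/2500
4 4 9211/10000
5 5 8979/10000
6 6 1781/2000
7 7 8461/10000
s(4y) = (1/(9211/10000) − 1)/(4) = 789/36844 ≈ 2.1415%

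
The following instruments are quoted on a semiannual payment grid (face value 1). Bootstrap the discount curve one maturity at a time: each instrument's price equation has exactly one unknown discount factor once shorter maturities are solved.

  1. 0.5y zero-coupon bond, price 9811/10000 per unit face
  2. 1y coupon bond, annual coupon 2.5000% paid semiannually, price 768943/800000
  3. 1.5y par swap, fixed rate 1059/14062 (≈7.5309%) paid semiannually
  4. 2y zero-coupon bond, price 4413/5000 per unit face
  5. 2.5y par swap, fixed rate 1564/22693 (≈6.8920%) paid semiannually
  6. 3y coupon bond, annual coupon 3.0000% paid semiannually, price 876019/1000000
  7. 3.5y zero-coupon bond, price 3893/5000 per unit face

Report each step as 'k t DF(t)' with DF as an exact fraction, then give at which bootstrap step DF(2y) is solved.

step 1 [0.5y] zero: DF = P = 9811/10000 ≈ 0.981100
step 2 [1y] bond c/2=1/80: DF=(768943/800000 − 1/80·(0.981100))/(1+1/80) = 2343/2500 ≈ 0.937200
step 3 [1.5y] swap r/2=1059/28124: DF=(1 − 1059/28124·(0.981100+0.937200))/(1+1059/28124) = 8941/10000 ≈ 0.894100
step 4 [2y] zero: DF = P = 4413/5000 ≈ 0.882600
step 5 [2.5y] swap r/2=782/22693: DF=(1 − 782/22693·(0.981100+0.937200+0.894100+0.882600))/(1+782/22693) = 2109/2500 ≈ 0.843600
step 6 [3y] bond c/2=3/200: DF=(876019/1000000 − 3/200·(0.981100+0.937200+0.894100+0.882600+0.843600))/(1+3/200) = 199/250 ≈ 0.796000
step 7 [3.5y] zero: DF = P = 3893/5000 ≈ 0.778600

1 1/2 9811/10000
2 1 2343/2500
3 3/2 8941/10000
4 2 4413/5000
5 5/2 2109/2500
6 3 199/250
7 7/2 3893/5000
DF(2y) is solved at step 4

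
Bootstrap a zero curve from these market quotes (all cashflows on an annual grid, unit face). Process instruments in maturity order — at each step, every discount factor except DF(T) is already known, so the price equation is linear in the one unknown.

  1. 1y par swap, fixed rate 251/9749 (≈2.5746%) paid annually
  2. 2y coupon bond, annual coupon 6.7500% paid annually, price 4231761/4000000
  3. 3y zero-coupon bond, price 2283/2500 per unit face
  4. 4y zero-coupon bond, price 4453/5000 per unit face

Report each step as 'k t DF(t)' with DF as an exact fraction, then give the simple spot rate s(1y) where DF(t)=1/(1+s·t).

1 1 9749/10000
2 2 4647/5000
3 3 2283/2500
4 4 4453/5000
s(1y) = (1/(9749/10000) − 1)/(1) = 251/9749 ≈ 2.5746%

step 1 [1y] swap r/1=251/9749: DF=(1 − 251/9749·(0))/(1+251/9749) = 9749/10000 ≈ 0.974900
step 2 [2y] bond c/1=27/400: DF=(4231761/4000000 − 27/400·(0.974900))/(1+27/400) = 4647/5000 ≈ 0.929400
step 3 [3y] zero: DF = P = 2283/2500 ≈ 0.913200
step 4 [4y] zero: DF = P = 4453/5000 ≈ 0.890600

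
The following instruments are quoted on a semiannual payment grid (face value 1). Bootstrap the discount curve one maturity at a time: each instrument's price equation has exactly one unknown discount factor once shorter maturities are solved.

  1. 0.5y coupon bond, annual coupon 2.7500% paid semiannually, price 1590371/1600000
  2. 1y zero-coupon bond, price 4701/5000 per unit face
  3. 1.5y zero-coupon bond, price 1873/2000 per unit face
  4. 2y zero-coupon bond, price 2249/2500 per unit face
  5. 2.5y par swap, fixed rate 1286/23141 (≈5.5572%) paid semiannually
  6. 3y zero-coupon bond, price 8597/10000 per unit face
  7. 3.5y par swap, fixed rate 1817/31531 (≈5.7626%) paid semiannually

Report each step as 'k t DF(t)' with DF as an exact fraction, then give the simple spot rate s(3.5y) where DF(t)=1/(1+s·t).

1 1/2 1961/2000
2 1 4701/5000
3 3/2 1873/2000
4 2 2249/2500
5 5/2 4357/5000
6 3 8597/10000
7 7/2 8183/10000
s(3.5y) = (1/(8183/10000) − 1)/(7/2) = 3634/57281 ≈ 6.3442%

step 1 [0.5y] bond c/2=11/800: DF=(1590371/1600000 − 11/800·(0))/(1+11/800) = 1961/2000 ≈ 0.980500
step 2 [1y] zero: DF = P = 4701/5000 ≈ 0.940200
step 3 [1.5y] zero: DF = P = 1873/2000 ≈ 0.936500
step 4 [2y] zero: DF = P = 2249/2500 ≈ 0.899600
step 5 [2.5y] swap r/2=643/23141: DF=(1 − 643/23141·(0.980500+0.940200+0.936500+0.899600))/(1+643/23141) = 4357/5000 ≈ 0.871400
step 6 [3y] zero: DF = P = 8597/10000 ≈ 0.859700
step 7 [3.5y] swap r/2=1817/63062: DF=(1 − 1817/63062·(0.980500+0.940200+0.936500+0.899600+0.871400+0.859700))/(1+1817/63062) = 8183/10000 ≈ 0.818300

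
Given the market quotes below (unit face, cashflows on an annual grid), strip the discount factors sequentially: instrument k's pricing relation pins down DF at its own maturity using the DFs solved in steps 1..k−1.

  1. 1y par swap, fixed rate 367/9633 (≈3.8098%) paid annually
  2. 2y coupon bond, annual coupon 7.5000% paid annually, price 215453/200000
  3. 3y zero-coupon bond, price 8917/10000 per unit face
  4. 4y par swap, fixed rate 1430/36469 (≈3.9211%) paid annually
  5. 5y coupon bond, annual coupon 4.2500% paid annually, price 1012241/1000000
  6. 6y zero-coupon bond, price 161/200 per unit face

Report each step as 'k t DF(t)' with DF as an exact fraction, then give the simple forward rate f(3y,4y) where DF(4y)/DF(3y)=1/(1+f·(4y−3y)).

step 1 [1y] swap r/1=367/9633: DF=(1 − 367/9633·(0))/(1+367/9633) = 9633/10000 ≈ 0.963300
step 2 [2y] bond c/1=3/40: DF=(215453/200000 − 3/40·(0.963300))/(1+3/40) = 9349/10000 ≈ 0.934900
step 3 [3y] zero: DF = P = 8917/10000 ≈ 0.891700
step 4 [4y] swap r/1=1430/36469: DF=(1 − 1430/36469·(0.963300+0.934900+0.891700))/(1+1430/36469) = 857/1000 ≈ 0.857000
step 5 [5y] bond c/1=17/400: DF=(1012241/1000000 − 17/400·(0.963300+0.934900+0.891700+0.857000))/(1+17/400) = 8223/10000 ≈ 0.822300
step 6 [6y] zero: DF = P = 161/200 ≈ 0.805000

1 1 9633/10000
2 2 9349/10000
3 3 8917/10000
4 4 857/1000
5 5 8223/10000
6 6 161/200
f(3y,4y) = ((8917/10000)/(857/1000) − 1)/(1) = 347/8570 ≈ 4.0490%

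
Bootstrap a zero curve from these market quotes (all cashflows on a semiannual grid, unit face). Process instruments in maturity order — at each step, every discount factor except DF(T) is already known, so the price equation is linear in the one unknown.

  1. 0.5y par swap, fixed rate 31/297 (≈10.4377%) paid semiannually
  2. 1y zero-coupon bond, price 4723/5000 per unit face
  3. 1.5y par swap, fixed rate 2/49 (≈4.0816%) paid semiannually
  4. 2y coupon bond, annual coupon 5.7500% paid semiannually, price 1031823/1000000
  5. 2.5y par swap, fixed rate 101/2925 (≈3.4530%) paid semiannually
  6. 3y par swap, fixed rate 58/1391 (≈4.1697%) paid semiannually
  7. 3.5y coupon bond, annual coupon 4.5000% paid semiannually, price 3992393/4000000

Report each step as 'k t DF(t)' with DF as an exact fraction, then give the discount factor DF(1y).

1 1/2 594/625
2 1 4723/5000
3 3/2 9421/10000
4 2 9237/10000
5 5/2 1149/1250
6 3 221/250
7 7/2 8537/10000
DF(1y) = 4723/5000 ≈ 0.944600

step 1 [0.5y] swap r/2=31/594: DF=(1 − 31/594·(0))/(1+31/594) = 594/625 ≈ 0.950400
step 2 [1y] zero: DF = P = 4723/5000 ≈ 0.944600
step 3 [1.5y] swap r/2=1/49: DF=(1 − 1/49·(0.950400+0.944600))/(1+1/49) = 9421/10000 ≈ 0.942100
step 4 [2y] bond c/2=23/800: DF=(1031823/1000000 − 23/800·(0.950400+0.944600+0.942100))/(1+23/800) = 9237/10000 ≈ 0.923700
step 5 [2.5y] swap r/2=101/5850: DF=(1 − 101/5850·(0.950400+0.944600+0.942100+0.923700))/(1+101/5850) = 1149/1250 ≈ 0.919200
step 6 [3y] swap r/2=29/1391: DF=(1 − 29/1391·(0.950400+0.944600+0.942100+0.923700+0.919200))/(1+29/1391) = 221/250 ≈ 0.884000
step 7 [3.5y] bond c/2=9/400: DF=(3992393/4000000 − 9/400·(0.950400+0.944600+0.942100+0.923700+0.919200+0.884000))/(1+9/400) = 8537/10000 ≈ 0.853700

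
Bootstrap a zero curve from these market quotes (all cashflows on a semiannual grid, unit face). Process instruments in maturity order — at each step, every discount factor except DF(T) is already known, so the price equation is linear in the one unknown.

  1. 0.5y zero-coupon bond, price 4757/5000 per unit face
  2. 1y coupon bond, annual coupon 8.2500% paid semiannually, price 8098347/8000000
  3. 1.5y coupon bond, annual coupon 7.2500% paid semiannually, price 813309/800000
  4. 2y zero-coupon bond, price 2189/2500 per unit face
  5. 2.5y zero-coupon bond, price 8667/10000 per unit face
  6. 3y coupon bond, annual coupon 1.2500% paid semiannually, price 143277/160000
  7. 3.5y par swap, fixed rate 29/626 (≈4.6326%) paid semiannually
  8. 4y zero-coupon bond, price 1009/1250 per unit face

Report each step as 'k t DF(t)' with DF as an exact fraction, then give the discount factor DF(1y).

step 1 [0.5y] zero: DF = P = 4757/5000 ≈ 0.951400
step 2 [1y] bond c/2=33/800: DF=(8098347/8000000 − 33/800·(0.951400))/(1+33/800) = 1869/2000 ≈ 0.934500
step 3 [1.5y] bond c/2=29/800: DF=(813309/800000 − 29/800·(0.951400+0.934500))/(1+29/800) = 9151/10000 ≈ 0.915100
step 4 [2y] zero: DF = P = 2189/2500 ≈ 0.875600
step 5 [2.5y] zero: DF = P = 8667/10000 ≈ 0.866700
step 6 [3y] bond c/2=1/160: DF=(143277/160000 − 1/160·(0.951400+0.934500+0.915100+0.875600+0.866700))/(1+1/160) = 8617/10000 ≈ 0.861700
step 7 [3.5y] swap r/2=29/1252: DF=(1 − 29/1252·(0.951400+0.934500+0.915100+0.875600+0.866700+0.861700))/(1+29/1252) = 171/200 ≈ 0.855000
step 8 [4y] zero: DF = P = 1009/1250 ≈ 0.807200

1 1/2 4757/5000
2 1 1869/2000
3 3/2 9151/10000
4 2 2189/2500
5 5/2 8667/10000
6 3 8617/10000
7 7/2 171/200
8 4 1009/1250
DF(1y) = 1869/2000 ≈ 0.934500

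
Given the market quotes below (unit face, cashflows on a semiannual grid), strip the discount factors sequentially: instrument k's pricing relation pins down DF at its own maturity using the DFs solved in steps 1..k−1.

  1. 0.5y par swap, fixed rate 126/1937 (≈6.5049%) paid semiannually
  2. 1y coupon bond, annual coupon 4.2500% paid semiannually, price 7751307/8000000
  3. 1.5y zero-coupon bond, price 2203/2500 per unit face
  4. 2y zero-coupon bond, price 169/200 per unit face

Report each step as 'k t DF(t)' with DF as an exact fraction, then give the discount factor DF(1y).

1 1/2 1937/2000
2 1 4643/5000
3 3/2 2203/2500
4 2 169/200
DF(1y) = 4643/5000 ≈ 0.928600

step 1 [0.5y] swap r/2=63/1937: DF=(1 − 63/1937·(0))/(1+63/1937) = 1937/2000 ≈ 0.968500
step 2 [1y] bond c/2=17/800: DF=(7751307/8000000 − 17/800·(0.968500))/(1+17/800) = 4643/5000 ≈ 0.928600
step 3 [1.5y] zero: DF = P = 2203/2500 ≈ 0.881200
step 4 [2y] zero: DF = P = 169/200 ≈ 0.845000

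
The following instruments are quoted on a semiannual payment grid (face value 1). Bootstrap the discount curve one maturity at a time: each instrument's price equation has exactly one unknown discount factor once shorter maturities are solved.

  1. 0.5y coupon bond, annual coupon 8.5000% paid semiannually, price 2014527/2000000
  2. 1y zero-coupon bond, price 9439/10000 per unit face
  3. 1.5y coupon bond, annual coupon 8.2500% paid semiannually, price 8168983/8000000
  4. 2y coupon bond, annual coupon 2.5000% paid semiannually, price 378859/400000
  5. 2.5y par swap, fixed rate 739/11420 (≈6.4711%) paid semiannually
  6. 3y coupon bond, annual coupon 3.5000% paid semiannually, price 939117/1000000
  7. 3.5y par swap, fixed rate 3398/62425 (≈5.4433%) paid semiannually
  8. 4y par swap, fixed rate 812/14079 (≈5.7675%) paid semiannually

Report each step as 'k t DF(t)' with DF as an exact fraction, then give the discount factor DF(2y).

step 1 [0.5y] bond c/2=17/400: DF=(2014527/2000000 − 17/400·(0))/(1+17/400) = 4831/5000 ≈ 0.966200
step 2 [1y] zero: DF = P = 9439/10000 ≈ 0.943900
step 3 [1.5y] bond c/2=33/800: DF=(8168983/8000000 − 33/800·(0.966200+0.943900))/(1+33/800) = 181/200 ≈ 0.905000
step 4 [2y] bond c/2=1/80: DF=(378859/400000 − 1/80·(0.966200+0.943900+0.905000))/(1+1/80) = 9007/10000 ≈ 0.900700
step 5 [2.5y] swap r/2=739/22840: DF=(1 − 739/22840·(0.966200+0.943900+0.905000+0.900700))/(1+739/22840) = 4261/5000 ≈ 0.852200
step 6 [3y] bond c/2=7/400: DF=(939117/1000000 − 7/400·(0.966200+0.943900+0.905000+0.900700+0.852200))/(1+7/400) = 2111/2500 ≈ 0.844400
step 7 [3.5y] swap r/2=1699/62425: DF=(1 − 1699/62425·(0.966200+0.943900+0.905000+0.900700+0.852200+0.844400))/(1+1699/62425) = 8301/10000 ≈ 0.830100
step 8 [4y] swap r/2=406/14079: DF=(1 − 406/14079·(0.966200+0.943900+0.905000+0.900700+0.852200+0.844400+0.830100))/(1+406/14079) = 797/1000 ≈ 0.797000

1 1/2 4831/5000
2 1 9439/10000
3 3/2 181/200
4 2 9007/10000
5 5/2 4261/5000
6 3 2111/2500
7 7/2 8301/10000
8 4 797/1000
DF(2y) = 9007/10000 ≈ 0.900700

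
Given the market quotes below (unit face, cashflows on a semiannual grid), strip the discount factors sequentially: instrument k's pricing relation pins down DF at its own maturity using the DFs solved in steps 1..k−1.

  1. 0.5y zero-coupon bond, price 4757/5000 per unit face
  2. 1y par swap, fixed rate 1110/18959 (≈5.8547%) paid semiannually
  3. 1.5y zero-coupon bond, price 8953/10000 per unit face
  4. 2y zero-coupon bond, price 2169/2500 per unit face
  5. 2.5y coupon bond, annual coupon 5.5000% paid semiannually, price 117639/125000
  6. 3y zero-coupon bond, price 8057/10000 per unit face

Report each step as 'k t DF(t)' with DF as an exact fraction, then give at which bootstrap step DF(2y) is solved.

step 1 [0.5y] zero: DF = P = 4757/5000 ≈ 0.951400
step 2 [1y] swap r/2=555/18959: DF=(1 − 555/18959·(0.951400))/(1+555/18959) = 1889/2000 ≈ 0.944500
step 3 [1.5y] zero: DF = P = 8953/10000 ≈ 0.895300
step 4 [2y] zero: DF = P = 2169/2500 ≈ 0.867600
step 5 [2.5y] bond c/2=11/400: DF=(117639/125000 − 11/400·(0.951400+0.944500+0.895300+0.867600))/(1+11/400) = 409/500 ≈ 0.818000
step 6 [3y] zero: DF = P = 8057/10000 ≈ 0.805700

1 1/2 4757/5000
2 1 1889/2000
3 3/2 8953/10000
4 2 2169/2500
5 5/2 409/500
6 3 8057/10000
DF(2y) is solved at step 4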